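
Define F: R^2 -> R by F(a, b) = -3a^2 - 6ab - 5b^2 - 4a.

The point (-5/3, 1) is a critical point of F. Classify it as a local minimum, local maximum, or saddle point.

The Hessian of F is constant: H = [[-6, -6], [-6, -10]].
det(H) = (-6)·(-10) − (-6)² = 24.
det(H) > 0 and tr(H) = -16 < 0, so H is negative definite and the point is a local maximum.

local maximum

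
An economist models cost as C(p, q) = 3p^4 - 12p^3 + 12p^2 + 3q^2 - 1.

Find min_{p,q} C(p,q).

C(p,q) separates as A(p) + B(q) − 1, so its minimum is min A + min B − 1.
A'(p) = 12p(p - 2)(p - 1) vanishes at p ∈ {0, 1, 2}; B'(q) = 6q vanishes at q ∈ {0}.
Local minima of A (where A''>0): A(0)=0, A(2)=0. Local minima of B: B(0)=0.
So the global minimum of C is A(0) + B(0) − 1 = 0 + 0 − 1 = -1, attained at (0, 0).

-1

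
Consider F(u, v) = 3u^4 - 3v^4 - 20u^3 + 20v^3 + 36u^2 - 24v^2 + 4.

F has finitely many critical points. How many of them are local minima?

2

F separates as a function of u plus a function of v, so ∇F=0 decouples.
∂F/∂u = 12u(u - 3)(u - 2) = 0 at u ∈ {0, 2, 3}; ∂F/∂v = -12v(v - 4)(v - 1) = 0 at v ∈ {0, 1, 4}.
The Hessian is diagonal: diag(F_uu, F_vv). Second derivatives: F_uu(0)=72, F_uu(2)=-24, F_uu(3)=36; F_vv(0)=-48, F_vv(1)=36, F_vv(4)=-144.
Local minima occur where both diagonal entries positive: (0, 1), (3, 1). Count: 2.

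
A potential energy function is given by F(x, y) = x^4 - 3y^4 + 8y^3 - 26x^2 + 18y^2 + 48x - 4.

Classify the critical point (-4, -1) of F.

The mixed partial ∂²F/∂x∂y is 0, so the Hessian at any point is diag(F_xx, F_yy) = diag(4(3x^2 - 13), 12(-3y^2 + 4y + 3)).
At (-4, -1): H = diag(140, -48).
The eigenvalues have opposite signs, so H is indefinite: a saddle point.

saddle point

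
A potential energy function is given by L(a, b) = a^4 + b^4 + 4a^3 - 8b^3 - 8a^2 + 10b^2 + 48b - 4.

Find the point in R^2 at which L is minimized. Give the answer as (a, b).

L(a,b) separates as P(a) + Q(b) − 4, so its minimum is min P + min Q − 4.
P'(a) = 4a(a - 1)(a + 4) vanishes at a ∈ {-4, 0, 1}; Q'(b) = 4(b - 4)(b - 3)(b + 1) vanishes at b ∈ {-1, 3, 4}.
Local minima of P (where P''>0): P(-4)=-128, P(1)=-3. Local minima of Q: Q(-1)=-29, Q(4)=96.
So the global minimum of L is P(-4) + Q(-1) − 4 = -128 − 29 − 4 = -161, attained at (-4, -1).

(-4, -1)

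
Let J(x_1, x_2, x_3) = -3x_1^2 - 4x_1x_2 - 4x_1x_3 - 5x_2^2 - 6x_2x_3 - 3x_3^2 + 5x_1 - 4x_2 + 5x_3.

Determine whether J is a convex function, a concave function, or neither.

J is quadratic, so its Hessian is the constant matrix H = [[-6, -4, -4], [-4, -10, -6], [-4, -6, -6]].
Leading principal minors: -6, 44, -80.
Signs alternate −, +, − ⇒ H ≺ 0 ⇒ concave.

concave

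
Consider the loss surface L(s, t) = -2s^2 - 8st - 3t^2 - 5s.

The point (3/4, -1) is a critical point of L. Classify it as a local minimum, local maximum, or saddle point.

saddle point

The Hessian of L is constant: H = [[-4, -8], [-8, -6]].
det(H) = (-4)·(-6) − (-8)² = -40.
Since det(H) < 0, H is indefinite and the critical point is a saddle point.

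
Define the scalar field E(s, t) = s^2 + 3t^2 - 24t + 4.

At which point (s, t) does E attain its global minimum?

(0, 4)

E(s,t) separates as P(s) + Q(t) + 4, so its minimum is min P + min Q + 4.
P'(s) = 2s vanishes at s ∈ {0}; Q'(t) = 6(t - 4) vanishes at t ∈ {4}.
Local minima of P (where P''>0): P(0)=0. Local minima of Q: Q(4)=-48.
So the global minimum of E is P(0) + Q(4) + 4 = 0 − 48 + 4 = -44, attained at (0, 4).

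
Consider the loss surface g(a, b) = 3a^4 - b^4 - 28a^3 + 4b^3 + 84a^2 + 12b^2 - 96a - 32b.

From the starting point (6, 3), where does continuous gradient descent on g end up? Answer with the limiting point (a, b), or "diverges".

(4, 1)

g is separable, so gradient descent decouples: a follows -∂g/∂a, b follows -∂g/∂b.
∂g/∂a = 12(a - 4)(a - 2)(a - 1); at a=6 this is 480, so a decreases.
∂g/∂b = -4(b - 4)(b - 1)(b + 2); at b=3 this is 40, so b decreases.
a converges to its nearest critical value 4 (a local min of the a-part); b converges to 1. The iterate converges to (4, 1).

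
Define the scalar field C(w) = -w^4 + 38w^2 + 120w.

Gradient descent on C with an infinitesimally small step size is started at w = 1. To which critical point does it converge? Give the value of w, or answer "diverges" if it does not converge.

C'(w) = -4(w - 5)(w + 2)(w + 3), so C'(1) = 192.
Gradient descent moves in the -C' direction, i.e. w is decreasing.
The nearest critical point in that direction is w = -2, where C'' = 28 > 0 (a local minimum). The iterate converges there.

-2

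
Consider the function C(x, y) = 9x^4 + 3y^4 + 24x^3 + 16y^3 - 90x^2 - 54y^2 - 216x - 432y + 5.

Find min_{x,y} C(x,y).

-1558

C(x,y) separates as P(x) + Q(y) + 5, so its minimum is min P + min Q + 5.
P'(x) = 36(x - 2)(x + 1)(x + 3) vanishes at x ∈ {-3, -1, 2}; Q'(y) = 12(y - 3)(y + 3)(y + 4) vanishes at y ∈ {-4, -3, 3}.
Local minima of P (where P''>0): P(-3)=-81, P(2)=-456. Local minima of Q: Q(-4)=608, Q(3)=-1107.
So the global minimum of C is P(2) + Q(3) + 5 = -456 − 1107 + 5 = -1558, attained at (2, 3).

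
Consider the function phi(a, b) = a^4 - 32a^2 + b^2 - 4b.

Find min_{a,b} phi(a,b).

-260

phi(a,b) separates as P(a) + Q(b), so its minimum is min P + min Q.
P'(a) = 4a(a - 4)(a + 4) vanishes at a ∈ {-4, 0, 4}; Q'(b) = 2b - 4 vanishes at b ∈ {2}.
Local minima of P (where P''>0): P(-4)=-256, P(4)=-256. Local minima of Q: Q(2)=-4.
So the global minimum of phi is P(-4) + Q(2) = -256 − 4 = -260, attained at (-4, 2).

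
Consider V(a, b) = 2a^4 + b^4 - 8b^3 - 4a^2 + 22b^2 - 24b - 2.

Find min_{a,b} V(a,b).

V(a,b) separates as P(a) + Q(b) − 2, so its minimum is min P + min Q − 2.
P'(a) = 8a(a - 1)(a + 1) vanishes at a ∈ {-1, 0, 1}; Q'(b) = 4(b - 3)(b - 2)(b - 1) vanishes at b ∈ {1, 2, 3}.
Local minima of P (where P''>0): P(-1)=-2, P(1)=-2. Local minima of Q: Q(1)=-9, Q(3)=-9.
So the global minimum of V is P(-1) + Q(1) − 2 = -2 − 9 − 2 = -13, attained at (-1, 1).

-13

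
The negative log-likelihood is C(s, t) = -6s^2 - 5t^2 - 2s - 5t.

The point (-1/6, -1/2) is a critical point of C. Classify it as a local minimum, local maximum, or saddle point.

The Hessian of C is constant: H = [[-12, 0], [0, -10]].
det(H) = (-12)·(-10) − 0² = 120.
det(H) > 0 and tr(H) = -22 < 0, so H is negative definite and the point is a local maximum.

local maximum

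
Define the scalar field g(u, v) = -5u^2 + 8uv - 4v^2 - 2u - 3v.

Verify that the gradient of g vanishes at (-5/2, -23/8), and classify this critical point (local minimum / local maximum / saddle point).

∇g = (-10u + 8v - 2, 8u - 8v - 3); substituting (-5/2, -23/8) gives ∇g = (0, 0), so (-5/2, -23/8) is indeed a critical point.
The Hessian of g is constant: H = [[-10, 8], [8, -8]].
det(H) = (-10)·(-8) − 8² = 16.
det(H) > 0 and tr(H) = -18 < 0, so H is negative definite and the point is a local maximum.

local maximum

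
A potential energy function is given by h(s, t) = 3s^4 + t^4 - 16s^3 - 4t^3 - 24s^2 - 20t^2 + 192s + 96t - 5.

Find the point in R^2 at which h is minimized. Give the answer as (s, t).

h(s,t) separates as P(s) + Q(t) − 5, so its minimum is min P + min Q − 5.
P'(s) = 12(s - 4)(s - 2)(s + 2) vanishes at s ∈ {-2, 2, 4}; Q'(t) = 4(t - 4)(t - 2)(t + 3) vanishes at t ∈ {-3, 2, 4}.
Local minima of P (where P''>0): P(-2)=-304, P(4)=128. Local minima of Q: Q(-3)=-279, Q(4)=64.
So the global minimum of h is P(-2) + Q(-3) − 5 = -304 − 279 − 5 = -588, attained at (-2, -3).

(-2, -3)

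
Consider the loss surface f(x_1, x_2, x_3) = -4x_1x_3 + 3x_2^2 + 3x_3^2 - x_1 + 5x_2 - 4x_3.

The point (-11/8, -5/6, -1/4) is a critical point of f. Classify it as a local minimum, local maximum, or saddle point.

The Hessian is constant: H = [[0, 0, -4], [0, 6, 0], [-4, 0, 6]].
Leading principal minors: Δ₁ = 0, Δ₂ = 0, Δ₃ = -96.
The minors fit neither the all-positive nor the alternating-sign pattern, so H is indefinite: a saddle point.

saddle point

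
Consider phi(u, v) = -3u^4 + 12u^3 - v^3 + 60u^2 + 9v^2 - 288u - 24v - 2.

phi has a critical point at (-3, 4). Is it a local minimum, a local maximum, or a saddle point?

The mixed partial ∂²phi/∂u∂v is 0, so the Hessian at any point is diag(phi_uu, phi_vv) = diag(12(-3u^2 + 6u + 10), 6(-v + 3)).
At (-3, 4): H = diag(-420, -6).
Both eigenvalues are negative, so H is negative definite: a local maximum.

local maximum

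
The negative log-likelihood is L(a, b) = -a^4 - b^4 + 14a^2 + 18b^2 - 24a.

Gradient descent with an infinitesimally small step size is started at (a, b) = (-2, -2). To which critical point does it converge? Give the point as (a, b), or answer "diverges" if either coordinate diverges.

(1, 0)

L is separable, so gradient descent decouples: a follows -∂L/∂a, b follows -∂L/∂b.
∂L/∂a = -4(a - 2)(a - 1)(a + 3); at a=-2 this is -48, so a increases.
∂L/∂b = -4b(b - 3)(b + 3); at b=-2 this is -40, so b increases.
a converges to its nearest critical value 1 (a local min of the a-part); b converges to 0. The iterate converges to (1, 0).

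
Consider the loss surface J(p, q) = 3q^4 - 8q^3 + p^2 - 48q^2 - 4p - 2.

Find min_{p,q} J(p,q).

-518

J(p,q) separates as A(p) + B(q) − 2, so its minimum is min A + min B − 2.
A'(p) = 2p - 4 vanishes at p ∈ {2}; B'(q) = 12q(q - 4)(q + 2) vanishes at q ∈ {-2, 0, 4}.
Local minima of A (where A''>0): A(2)=-4. Local minima of B: B(-2)=-80, B(4)=-512.
So the global minimum of J is A(2) + B(4) − 2 = -4 − 512 − 2 = -518, attained at (2, 4).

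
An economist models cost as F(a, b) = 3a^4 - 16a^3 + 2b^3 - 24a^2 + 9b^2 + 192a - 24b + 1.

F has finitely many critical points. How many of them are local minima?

F separates as a function of a plus a function of b, so ∇F=0 decouples.
∂F/∂a = 12(a - 4)(a - 2)(a + 2) = 0 at a ∈ {-2, 2, 4}; ∂F/∂b = 6(b - 1)(b + 4) = 0 at b ∈ {-4, 1}.
The Hessian is diagonal: diag(F_aa, F_bb). Second derivatives: F_aa(-2)=288, F_aa(2)=-96, F_aa(4)=144; F_bb(-4)=-30, F_bb(1)=30.
Local minima occur where both diagonal entries positive: (-2, 1), (4, 1). Count: 2.

2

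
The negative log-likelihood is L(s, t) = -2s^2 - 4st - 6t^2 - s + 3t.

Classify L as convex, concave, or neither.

L is quadratic, so its Hessian is the constant matrix H = [[-4, -4], [-4, -12]].
det(H) = 32, tr(H) = -16.
det(H) > 0 and tr(H) < 0, so H is negative definite everywhere: concave.

concave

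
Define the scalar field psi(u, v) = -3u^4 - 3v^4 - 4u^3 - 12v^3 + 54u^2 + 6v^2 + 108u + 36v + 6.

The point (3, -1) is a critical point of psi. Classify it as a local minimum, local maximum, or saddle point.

saddle point

The mixed partial ∂²psi/∂u∂v is 0, so the Hessian at any point is diag(psi_uu, psi_vv) = diag(12(-3u^2 - 2u + 9), 12(-3v^2 - 6v + 1)).
At (3, -1): H = diag(-288, 48).
The eigenvalues have opposite signs, so H is indefinite: a saddle point.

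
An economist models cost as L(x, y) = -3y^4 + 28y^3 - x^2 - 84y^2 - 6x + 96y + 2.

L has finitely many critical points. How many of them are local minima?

0

L separates as a function of x plus a function of y, so ∇L=0 decouples.
∂L/∂x = -2(x + 3) = 0 at x ∈ {-3}; ∂L/∂y = -12(y - 4)(y - 2)(y - 1) = 0 at y ∈ {1, 2, 4}.
The Hessian is diagonal: diag(L_xx, L_yy). Second derivatives: L_xx(-3)=-2; L_yy(1)=-36, L_yy(2)=24, L_yy(4)=-72.
Local minima occur where both diagonal entries positive: none. Count: 0.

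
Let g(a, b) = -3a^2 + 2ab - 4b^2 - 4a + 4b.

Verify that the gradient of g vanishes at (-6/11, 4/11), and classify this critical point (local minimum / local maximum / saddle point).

local maximum

∇g = (-6a + 2b - 4, 2a - 8b + 4); substituting (-6/11, 4/11) gives ∇g = (0, 0), so (-6/11, 4/11) is indeed a critical point.
The Hessian of g is constant: H = [[-6, 2], [2, -8]].
det(H) = (-6)·(-8) − 2² = 44.
det(H) > 0 and tr(H) = -14 < 0, so H is negative definite and the point is a local maximum.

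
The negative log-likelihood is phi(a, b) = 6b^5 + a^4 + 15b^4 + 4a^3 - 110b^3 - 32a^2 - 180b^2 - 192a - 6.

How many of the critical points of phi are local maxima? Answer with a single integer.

2

phi separates as a function of a plus a function of b, so ∇phi=0 decouples.
∂phi/∂a = 4(a - 4)(a + 3)(a + 4) = 0 at a ∈ {-4, -3, 4}; ∂phi/∂b = 30b(b - 3)(b + 1)(b + 4) = 0 at b ∈ {-4, -1, 0, 3}.
The Hessian is diagonal: diag(phi_aa, phi_bb). Second derivatives: phi_aa(-4)=32, phi_aa(-3)=-28, phi_aa(4)=224; phi_bb(-4)=-2520, phi_bb(-1)=360, phi_bb(0)=-360, phi_bb(3)=2520.
Local maxima occur where both diagonal entries negative: (-3, -4), (-3, 0). Count: 2.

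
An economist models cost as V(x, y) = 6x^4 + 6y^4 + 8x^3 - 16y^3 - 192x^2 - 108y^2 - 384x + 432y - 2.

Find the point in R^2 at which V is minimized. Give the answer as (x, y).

(4, -3)

V(x,y) separates as P(x) + Q(y) − 2, so its minimum is min P + min Q − 2.
P'(x) = 24(x - 4)(x + 1)(x + 4) vanishes at x ∈ {-4, -1, 4}; Q'(y) = 24(y - 3)(y - 2)(y + 3) vanishes at y ∈ {-3, 2, 3}.
Local minima of P (where P''>0): P(-4)=-512, P(4)=-2560. Local minima of Q: Q(-3)=-1350, Q(3)=378.
So the global minimum of V is P(4) + Q(-3) − 2 = -2560 − 1350 − 2 = -3912, attained at (4, -3).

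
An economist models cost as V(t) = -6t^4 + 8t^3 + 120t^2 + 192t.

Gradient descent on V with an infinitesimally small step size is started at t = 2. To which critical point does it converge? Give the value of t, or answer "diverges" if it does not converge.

V'(t) = -24(t - 4)(t + 1)(t + 2), so V'(2) = 576.
Gradient descent moves in the -V' direction, i.e. t is decreasing.
The nearest critical point in that direction is t = -1, where V'' = 120 > 0 (a local minimum). The iterate converges there.

-1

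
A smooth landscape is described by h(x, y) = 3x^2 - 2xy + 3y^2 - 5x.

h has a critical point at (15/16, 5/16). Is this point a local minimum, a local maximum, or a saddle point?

local minimum

The Hessian of h is constant: H = [[6, -2], [-2, 6]].
det(H) = 6·6 − (-2)² = 32.
det(H) > 0 and tr(H) = 12 > 0, so H is positive definite and the point is a local minimum.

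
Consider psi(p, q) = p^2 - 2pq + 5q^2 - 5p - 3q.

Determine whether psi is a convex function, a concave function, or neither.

psi is quadratic, so its Hessian is the constant matrix H = [[2, -2], [-2, 10]].
det(H) = 16, tr(H) = 12.
det(H) > 0 and tr(H) > 0, so H is positive definite everywhere: convex.

convex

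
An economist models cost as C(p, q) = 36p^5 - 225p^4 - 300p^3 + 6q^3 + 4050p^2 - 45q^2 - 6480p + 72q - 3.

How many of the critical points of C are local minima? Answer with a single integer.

2

C separates as a function of p plus a function of q, so ∇C=0 decouples.
∂C/∂p = 180(p - 4)(p - 3)(p - 1)(p + 3) = 0 at p ∈ {-3, 1, 3, 4}; ∂C/∂q = 18(q - 4)(q - 1) = 0 at q ∈ {1, 4}.
The Hessian is diagonal: diag(C_pp, C_qq). Second derivatives: C_pp(-3)=-30240, C_pp(1)=4320, C_pp(3)=-2160, C_pp(4)=3780; C_qq(1)=-54, C_qq(4)=54.
Local minima occur where both diagonal entries positive: (1, 4), (4, 4). Count: 2.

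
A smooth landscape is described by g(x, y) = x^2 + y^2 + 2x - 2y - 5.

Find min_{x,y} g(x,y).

g(x,y) separates as P(x) + Q(y) − 5, so its minimum is min P + min Q − 5.
P'(x) = 2x + 2 vanishes at x ∈ {-1}; Q'(y) = 2y - 2 vanishes at y ∈ {1}.
Local minima of P (where P''>0): P(-1)=-1. Local minima of Q: Q(1)=-1.
So the global minimum of g is P(-1) + Q(1) − 5 = -1 − 1 − 5 = -7, attained at (-1, 1).

-7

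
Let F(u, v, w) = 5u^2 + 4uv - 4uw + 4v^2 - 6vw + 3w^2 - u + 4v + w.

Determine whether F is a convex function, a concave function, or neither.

F is quadratic, so its Hessian is the constant matrix H = [[10, 4, -4], [4, 8, -6], [-4, -6, 6]].
Leading principal minors: 10, 64, 88.
All positive ⇒ H ≻ 0 ⇒ convex.

convex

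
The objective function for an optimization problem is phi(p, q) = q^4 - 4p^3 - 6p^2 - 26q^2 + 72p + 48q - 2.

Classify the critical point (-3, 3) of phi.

local minimum

The mixed partial ∂²phi/∂p∂q is 0, so the Hessian at any point is diag(phi_pp, phi_qq) = diag(-12(2p + 1), 4(3q^2 - 13)).
At (-3, 3): H = diag(60, 56).
Both eigenvalues are positive, so H is positive definite: a local minimum.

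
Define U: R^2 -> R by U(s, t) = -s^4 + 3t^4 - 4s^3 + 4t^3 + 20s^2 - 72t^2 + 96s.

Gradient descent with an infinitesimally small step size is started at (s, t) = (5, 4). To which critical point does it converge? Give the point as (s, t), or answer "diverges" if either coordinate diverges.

U is separable, so gradient descent decouples: s follows -∂U/∂s, t follows -∂U/∂t.
∂U/∂s = -4(s - 3)(s + 2)(s + 4); at s=5 this is -504, so s increases.
∂U/∂t = 12t(t - 3)(t + 4); at t=4 this is 384, so t decreases.
The s-coordinate has no critical point in that direction and runs off to infinity.

diverges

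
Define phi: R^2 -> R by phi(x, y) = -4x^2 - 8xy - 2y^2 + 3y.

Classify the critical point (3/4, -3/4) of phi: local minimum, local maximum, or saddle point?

The Hessian of phi is constant: H = [[-8, -8], [-8, -4]].
det(H) = (-8)·(-4) − (-8)² = -32.
Since det(H) < 0, H is indefinite and the critical point is a saddle point.

saddle point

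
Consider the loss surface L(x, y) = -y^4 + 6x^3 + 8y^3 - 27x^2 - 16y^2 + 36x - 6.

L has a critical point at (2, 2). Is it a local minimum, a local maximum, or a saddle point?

local minimum

The mixed partial ∂²L/∂x∂y is 0, so the Hessian at any point is diag(L_xx, L_yy) = diag(18(2x - 3), 4(-3y^2 + 12y - 8)).
At (2, 2): H = diag(18, 16).
Both eigenvalues are positive, so H is positive definite: a local minimum.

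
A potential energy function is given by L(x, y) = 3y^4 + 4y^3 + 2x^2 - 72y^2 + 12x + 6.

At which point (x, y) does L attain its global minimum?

(-3, -4)

L(x,y) separates as P(x) + Q(y) + 6, so its minimum is min P + min Q + 6.
P'(x) = 4x + 12 vanishes at x ∈ {-3}; Q'(y) = 12y(y - 3)(y + 4) vanishes at y ∈ {-4, 0, 3}.
Local minima of P (where P''>0): P(-3)=-18. Local minima of Q: Q(-4)=-640, Q(3)=-297.
So the global minimum of L is P(-3) + Q(-4) + 6 = -18 − 640 + 6 = -652, attained at (-3, -4).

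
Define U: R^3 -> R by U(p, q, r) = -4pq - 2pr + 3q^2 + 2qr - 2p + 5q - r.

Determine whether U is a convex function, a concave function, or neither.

U is quadratic, so its Hessian is the constant matrix H = [[0, -4, -2], [-4, 6, 2], [-2, 2, 0]].
Leading principal minors: 0, -16, 8.
Neither pattern holds ⇒ H is indefinite ⇒ neither convex nor concave.

neither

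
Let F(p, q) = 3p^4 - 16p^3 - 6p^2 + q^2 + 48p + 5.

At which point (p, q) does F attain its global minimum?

F(p,q) separates as A(p) + B(q) + 5, so its minimum is min A + min B + 5.
A'(p) = 12(p - 4)(p - 1)(p + 1) vanishes at p ∈ {-1, 1, 4}; B'(q) = 2q vanishes at q ∈ {0}.
Local minima of A (where A''>0): A(-1)=-35, A(4)=-160. Local minima of B: B(0)=0.
So the global minimum of F is A(4) + B(0) + 5 = -160 + 0 + 5 = -155, attained at (4, 0).

(4, 0)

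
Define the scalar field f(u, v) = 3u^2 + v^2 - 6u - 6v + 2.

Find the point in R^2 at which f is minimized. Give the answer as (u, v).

(1, 3)

f(u,v) separates as P(u) + Q(v) + 2, so its minimum is min P + min Q + 2.
P'(u) = 6u - 6 vanishes at u ∈ {1}; Q'(v) = 2v - 6 vanishes at v ∈ {3}.
Local minima of P (where P''>0): P(1)=-3. Local minima of Q: Q(3)=-9.
So the global minimum of f is P(1) + Q(3) + 2 = -3 − 9 + 2 = -10, attained at (1, 3).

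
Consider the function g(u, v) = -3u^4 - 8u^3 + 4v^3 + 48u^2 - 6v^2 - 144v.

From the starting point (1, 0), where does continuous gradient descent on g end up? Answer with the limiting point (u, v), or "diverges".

g is separable, so gradient descent decouples: u follows -∂g/∂u, v follows -∂g/∂v.
∂g/∂u = -12u(u - 2)(u + 4); at u=1 this is 60, so u decreases.
∂g/∂v = 12(v - 4)(v + 3); at v=0 this is -144, so v increases.
u converges to its nearest critical value 0 (a local min of the u-part); v converges to 4. The iterate converges to (0, 4).

(0, 4)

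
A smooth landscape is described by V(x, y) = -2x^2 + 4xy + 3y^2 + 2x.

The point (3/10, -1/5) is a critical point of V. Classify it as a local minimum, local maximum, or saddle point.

The Hessian of V is constant: H = [[-4, 4], [4, 6]].
det(H) = (-4)·6 − 4² = -40.
Since det(H) < 0, H is indefinite and the critical point is a saddle point.

saddle point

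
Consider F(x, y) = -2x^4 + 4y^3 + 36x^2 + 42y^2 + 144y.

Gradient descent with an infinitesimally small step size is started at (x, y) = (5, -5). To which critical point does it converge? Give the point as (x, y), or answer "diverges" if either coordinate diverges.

diverges

F is separable, so gradient descent decouples: x follows -∂F/∂x, y follows -∂F/∂y.
∂F/∂x = -8x(x - 3)(x + 3); at x=5 this is -640, so x increases.
∂F/∂y = 12(y + 3)(y + 4); at y=-5 this is 24, so y decreases.
The x-coordinate has no critical point in that direction and runs off to infinity.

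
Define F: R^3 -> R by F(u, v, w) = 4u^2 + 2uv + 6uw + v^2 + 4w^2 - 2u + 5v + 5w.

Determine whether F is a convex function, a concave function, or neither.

convex

F is quadratic, so its Hessian is the constant matrix H = [[8, 2, 6], [2, 2, 0], [6, 0, 8]].
Leading principal minors: 8, 12, 24.
All positive ⇒ H ≻ 0 ⇒ convex.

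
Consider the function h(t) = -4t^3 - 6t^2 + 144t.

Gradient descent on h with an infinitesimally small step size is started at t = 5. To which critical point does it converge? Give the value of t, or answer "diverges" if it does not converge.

h'(t) = -12(t - 3)(t + 4), so h'(5) = -216.
Gradient descent moves in the -h' direction, i.e. t is increasing.
There is no critical point above t=5, and h' keeps the same sign, so the iterate runs off to +∞.

diverges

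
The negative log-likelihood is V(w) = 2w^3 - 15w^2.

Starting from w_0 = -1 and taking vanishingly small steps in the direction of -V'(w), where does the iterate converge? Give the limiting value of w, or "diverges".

V'(w) = 6w(w - 5), so V'(-1) = 36.
Gradient descent moves in the -V' direction, i.e. w is decreasing.
There is no critical point below w=-1, and V' keeps the same sign, so the iterate runs off to −∞.

diverges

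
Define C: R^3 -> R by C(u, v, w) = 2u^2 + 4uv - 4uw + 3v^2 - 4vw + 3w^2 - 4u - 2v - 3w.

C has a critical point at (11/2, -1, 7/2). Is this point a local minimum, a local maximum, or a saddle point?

local minimum

The Hessian is constant: H = [[4, 4, -4], [4, 6, -4], [-4, -4, 6]].
Leading principal minors: Δ₁ = 4, Δ₂ = 8, Δ₃ = 16.
All leading minors are positive, so H is positive definite: a local minimum.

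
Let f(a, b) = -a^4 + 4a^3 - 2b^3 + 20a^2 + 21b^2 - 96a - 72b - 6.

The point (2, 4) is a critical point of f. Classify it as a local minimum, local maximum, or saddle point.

The mixed partial ∂²f/∂a∂b is 0, so the Hessian at any point is diag(f_aa, f_bb) = diag(4(-3a^2 + 6a + 10), 6(-2b + 7)).
At (2, 4): H = diag(40, -6).
The eigenvalues have opposite signs, so H is indefinite: a saddle point.

saddle point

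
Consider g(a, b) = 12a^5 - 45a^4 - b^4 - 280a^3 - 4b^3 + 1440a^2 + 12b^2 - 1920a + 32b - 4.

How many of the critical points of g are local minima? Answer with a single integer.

2

g separates as a function of a plus a function of b, so ∇g=0 decouples.
∂g/∂a = 60(a - 4)(a - 2)(a - 1)(a + 4) = 0 at a ∈ {-4, 1, 2, 4}; ∂g/∂b = -4(b - 2)(b + 1)(b + 4) = 0 at b ∈ {-4, -1, 2}.
The Hessian is diagonal: diag(g_aa, g_bb). Second derivatives: g_aa(-4)=-14400, g_aa(1)=900, g_aa(2)=-720, g_aa(4)=2880; g_bb(-4)=-72, g_bb(-1)=36, g_bb(2)=-72.
Local minima occur where both diagonal entries positive: (1, -1), (4, -1). Count: 2.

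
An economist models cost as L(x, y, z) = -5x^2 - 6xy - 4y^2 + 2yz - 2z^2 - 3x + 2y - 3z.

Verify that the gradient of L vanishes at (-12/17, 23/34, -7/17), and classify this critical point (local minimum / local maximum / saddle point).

local maximum

∇L = (-10x - 6y - 3, -6x - 8y + 2z + 2, 2y - 4z - 3); substituting (-12/17, 23/34, -7/17) gives ∇L = (0, 0, 0), so (-12/17, 23/34, -7/17) is indeed a critical point.
The Hessian is constant: H = [[-10, -6, 0], [-6, -8, 2], [0, 2, -4]].
Leading principal minors: Δ₁ = -10, Δ₂ = 44, Δ₃ = -136.
The minors alternate sign starting negative (−, +, −), so H is negative definite: a local maximum.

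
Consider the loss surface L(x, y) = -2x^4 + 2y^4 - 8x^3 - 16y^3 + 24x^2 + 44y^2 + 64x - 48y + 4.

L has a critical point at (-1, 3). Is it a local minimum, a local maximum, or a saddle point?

The mixed partial ∂²L/∂x∂y is 0, so the Hessian at any point is diag(L_xx, L_yy) = diag(24(-x^2 - 2x + 2), 8(3y^2 - 12y + 11)).
At (-1, 3): H = diag(72, 16).
Both eigenvalues are positive, so H is positive definite: a local minimum.

local minimum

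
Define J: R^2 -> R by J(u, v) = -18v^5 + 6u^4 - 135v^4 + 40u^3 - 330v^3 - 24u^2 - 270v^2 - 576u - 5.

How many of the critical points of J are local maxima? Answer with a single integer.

2

J separates as a function of u plus a function of v, so ∇J=0 decouples.
∂J/∂u = 24(u - 2)(u + 3)(u + 4) = 0 at u ∈ {-4, -3, 2}; ∂J/∂v = -90v(v + 1)(v + 2)(v + 3) = 0 at v ∈ {-3, -2, -1, 0}.
The Hessian is diagonal: diag(J_uu, J_vv). Second derivatives: J_uu(-4)=144, J_uu(-3)=-120, J_uu(2)=720; J_vv(-3)=540, J_vv(-2)=-180, J_vv(-1)=180, J_vv(0)=-540.
Local maxima occur where both diagonal entries negative: (-3, -2), (-3, 0). Count: 2.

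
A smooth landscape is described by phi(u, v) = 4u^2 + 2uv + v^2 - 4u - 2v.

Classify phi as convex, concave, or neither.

convex

phi is quadratic, so its Hessian is the constant matrix H = [[8, 2], [2, 2]].
det(H) = 12, tr(H) = 10.
det(H) > 0 and tr(H) > 0, so H is positive definite everywhere: convex.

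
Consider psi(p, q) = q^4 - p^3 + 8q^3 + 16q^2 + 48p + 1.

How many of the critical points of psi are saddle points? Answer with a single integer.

3

psi separates as a function of p plus a function of q, so ∇psi=0 decouples.
∂psi/∂p = -3(p - 4)(p + 4) = 0 at p ∈ {-4, 4}; ∂psi/∂q = 4q(q + 2)(q + 4) = 0 at q ∈ {-4, -2, 0}.
The Hessian is diagonal: diag(psi_pp, psi_qq). Second derivatives: psi_pp(-4)=24, psi_pp(4)=-24; psi_qq(-4)=32, psi_qq(-2)=-16, psi_qq(0)=32.
Saddle points occur where the two diagonal entries have opposite signs: (-4, -2), (4, -4), (4, 0). Count: 3.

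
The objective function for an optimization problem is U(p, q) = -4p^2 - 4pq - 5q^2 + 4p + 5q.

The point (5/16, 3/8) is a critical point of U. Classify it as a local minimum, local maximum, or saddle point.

The Hessian of U is constant: H = [[-8, -4], [-4, -10]].
det(H) = (-8)·(-10) − (-4)² = 64.
det(H) > 0 and tr(H) = -18 < 0, so H is negative definite and the point is a local maximum.

local maximum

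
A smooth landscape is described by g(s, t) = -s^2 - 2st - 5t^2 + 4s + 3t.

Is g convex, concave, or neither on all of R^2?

g is quadratic, so its Hessian is the constant matrix H = [[-2, -2], [-2, -10]].
det(H) = 16, tr(H) = -12.
det(H) > 0 and tr(H) < 0, so H is negative definite everywhere: concave.

concave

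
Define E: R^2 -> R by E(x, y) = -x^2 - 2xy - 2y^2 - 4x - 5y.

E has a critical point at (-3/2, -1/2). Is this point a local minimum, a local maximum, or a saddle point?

local maximum

The Hessian of E is constant: H = [[-2, -2], [-2, -4]].
det(H) = (-2)·(-4) − (-2)² = 4.
det(H) > 0 and tr(H) = -6 < 0, so H is negative definite and the point is a local maximum.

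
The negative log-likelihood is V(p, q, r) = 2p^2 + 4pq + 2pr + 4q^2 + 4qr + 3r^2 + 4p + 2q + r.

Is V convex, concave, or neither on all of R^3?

V is quadratic, so its Hessian is the constant matrix H = [[4, 4, 2], [4, 8, 4], [2, 4, 6]].
Leading principal minors: 4, 16, 64.
All positive ⇒ H ≻ 0 ⇒ convex.

convex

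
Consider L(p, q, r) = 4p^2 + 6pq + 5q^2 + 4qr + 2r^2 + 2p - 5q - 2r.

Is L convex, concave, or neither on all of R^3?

L is quadratic, so its Hessian is the constant matrix H = [[8, 6, 0], [6, 10, 4], [0, 4, 4]].
Leading principal minors: 8, 44, 48.
All positive ⇒ H ≻ 0 ⇒ convex.

convex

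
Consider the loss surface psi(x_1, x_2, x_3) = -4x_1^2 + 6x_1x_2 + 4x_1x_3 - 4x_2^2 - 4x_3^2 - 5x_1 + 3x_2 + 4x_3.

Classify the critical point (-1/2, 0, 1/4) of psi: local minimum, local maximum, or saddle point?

local maximum

The Hessian is constant: H = [[-8, 6, 4], [6, -8, 0], [4, 0, -8]].
Leading principal minors: Δ₁ = -8, Δ₂ = 28, Δ₃ = -96.
The minors alternate sign starting negative (−, +, −), so H is negative definite: a local maximum.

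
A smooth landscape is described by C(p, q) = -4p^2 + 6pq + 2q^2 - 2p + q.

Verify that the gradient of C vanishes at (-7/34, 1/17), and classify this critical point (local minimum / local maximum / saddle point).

∇C = (-8p + 6q - 2, 6p + 4q + 1); substituting (-7/34, 1/17) gives ∇C = (0, 0), so (-7/34, 1/17) is indeed a critical point.
The Hessian of C is constant: H = [[-8, 6], [6, 4]].
det(H) = (-8)·4 − 6² = -68.
Since det(H) < 0, H is indefinite and the critical point is a saddle point.

saddle point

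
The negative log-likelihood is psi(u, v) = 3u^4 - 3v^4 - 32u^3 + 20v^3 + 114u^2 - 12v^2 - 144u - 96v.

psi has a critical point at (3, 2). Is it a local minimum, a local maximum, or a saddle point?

The mixed partial ∂²psi/∂u∂v is 0, so the Hessian at any point is diag(psi_uu, psi_vv) = diag(12(3u^2 - 16u + 19), 12(-3v^2 + 10v - 2)).
At (3, 2): H = diag(-24, 72).
The eigenvalues have opposite signs, so H is indefinite: a saddle point.

saddle point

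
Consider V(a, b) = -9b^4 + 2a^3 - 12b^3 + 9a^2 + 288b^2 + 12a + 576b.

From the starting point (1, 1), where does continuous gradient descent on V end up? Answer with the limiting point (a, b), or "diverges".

V is separable, so gradient descent decouples: a follows -∂V/∂a, b follows -∂V/∂b.
∂V/∂a = 6(a + 1)(a + 2); at a=1 this is 36, so a decreases.
∂V/∂b = -36(b - 4)(b + 1)(b + 4); at b=1 this is 1080, so b decreases.
a converges to its nearest critical value -1 (a local min of the a-part); b converges to -1. The iterate converges to (-1, -1).

(-1, -1)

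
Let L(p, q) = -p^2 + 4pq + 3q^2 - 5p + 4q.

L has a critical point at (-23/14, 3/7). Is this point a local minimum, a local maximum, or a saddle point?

The Hessian of L is constant: H = [[-2, 4], [4, 6]].
det(H) = (-2)·6 − 4² = -28.
Since det(H) < 0, H is indefinite and the critical point is a saddle point.

saddle point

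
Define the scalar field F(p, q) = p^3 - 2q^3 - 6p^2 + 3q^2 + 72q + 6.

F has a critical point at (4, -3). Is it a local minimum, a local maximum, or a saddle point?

local minimum

The mixed partial ∂²F/∂p∂q is 0, so the Hessian at any point is diag(F_pp, F_qq) = diag(6(p - 2), 6(-2q + 1)).
At (4, -3): H = diag(12, 42).
Both eigenvalues are positive, so H is positive definite: a local minimum.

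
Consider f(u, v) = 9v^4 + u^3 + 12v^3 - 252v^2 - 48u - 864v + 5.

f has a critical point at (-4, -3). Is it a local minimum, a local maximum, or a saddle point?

The mixed partial ∂²f/∂u∂v is 0, so the Hessian at any point is diag(f_uu, f_vv) = diag(6u, 36(3v^2 + 2v - 14)).
At (-4, -3): H = diag(-24, 252).
The eigenvalues have opposite signs, so H is indefinite: a saddle point.

saddle point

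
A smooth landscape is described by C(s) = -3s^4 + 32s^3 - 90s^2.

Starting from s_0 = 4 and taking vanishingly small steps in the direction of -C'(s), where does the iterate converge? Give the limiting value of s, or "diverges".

3

C'(s) = -12s(s - 5)(s - 3), so C'(4) = 48.
Gradient descent moves in the -C' direction, i.e. s is decreasing.
The nearest critical point in that direction is s = 3, where C'' = 72 > 0 (a local minimum). The iterate converges there.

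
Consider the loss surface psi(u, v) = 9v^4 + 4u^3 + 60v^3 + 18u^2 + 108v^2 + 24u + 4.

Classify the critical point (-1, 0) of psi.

local minimum

The mixed partial ∂²psi/∂u∂v is 0, so the Hessian at any point is diag(psi_uu, psi_vv) = diag(12(2u + 3), 36(3v^2 + 10v + 6)).
At (-1, 0): H = diag(12, 216).
Both eigenvalues are positive, so H is positive definite: a local minimum.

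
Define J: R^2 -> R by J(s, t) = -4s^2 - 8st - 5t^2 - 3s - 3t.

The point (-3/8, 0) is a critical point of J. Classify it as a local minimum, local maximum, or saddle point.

The Hessian of J is constant: H = [[-8, -8], [-8, -10]].
det(H) = (-8)·(-10) − (-8)² = 16.
det(H) > 0 and tr(H) = -18 < 0, so H is negative definite and the point is a local maximum.

local maximum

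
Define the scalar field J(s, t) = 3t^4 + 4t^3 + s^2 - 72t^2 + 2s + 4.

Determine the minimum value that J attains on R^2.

J(s,t) separates as P(s) + Q(t) + 4, so its minimum is min P + min Q + 4.
P'(s) = 2s + 2 vanishes at s ∈ {-1}; Q'(t) = 12t(t - 3)(t + 4) vanishes at t ∈ {-4, 0, 3}.
Local minima of P (where P''>0): P(-1)=-1. Local minima of Q: Q(-4)=-640, Q(3)=-297.
So the global minimum of J is P(-1) + Q(-4) + 4 = -1 − 640 + 4 = -637, attained at (-1, -4).

-637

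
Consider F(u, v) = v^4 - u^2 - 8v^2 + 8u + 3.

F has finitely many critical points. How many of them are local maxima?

F separates as a function of u plus a function of v, so ∇F=0 decouples.
∂F/∂u = -2(u - 4) = 0 at u ∈ {4}; ∂F/∂v = 4v(v - 2)(v + 2) = 0 at v ∈ {-2, 0, 2}.
The Hessian is diagonal: diag(F_uu, F_vv). Second derivatives: F_uu(4)=-2; F_vv(-2)=32, F_vv(0)=-16, F_vv(2)=32.
Local maxima occur where both diagonal entries negative: (4, 0). Count: 1.

1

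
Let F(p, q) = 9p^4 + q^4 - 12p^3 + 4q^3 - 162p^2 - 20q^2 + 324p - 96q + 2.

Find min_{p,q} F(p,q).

F(p,q) separates as A(p) + B(q) + 2, so its minimum is min A + min B + 2.
A'(p) = 36(p - 3)(p - 1)(p + 3) vanishes at p ∈ {-3, 1, 3}; B'(q) = 4(q - 3)(q + 2)(q + 4) vanishes at q ∈ {-4, -2, 3}.
Local minima of A (where A''>0): A(-3)=-1377, A(3)=-81. Local minima of B: B(-4)=64, B(3)=-279.
So the global minimum of F is A(-3) + B(3) + 2 = -1377 − 279 + 2 = -1654, attained at (-3, 3).

-1654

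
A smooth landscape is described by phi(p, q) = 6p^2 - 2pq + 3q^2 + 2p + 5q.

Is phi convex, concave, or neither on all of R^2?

phi is quadratic, so its Hessian is the constant matrix H = [[12, -2], [-2, 6]].
det(H) = 68, tr(H) = 18.
det(H) > 0 and tr(H) > 0, so H is positive definite everywhere: convex.

convex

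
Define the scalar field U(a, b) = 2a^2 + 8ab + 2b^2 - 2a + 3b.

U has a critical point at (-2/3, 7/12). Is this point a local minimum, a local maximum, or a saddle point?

The Hessian of U is constant: H = [[4, 8], [8, 4]].
det(H) = 4·4 − 8² = -48.
Since det(H) < 0, H is indefinite and the critical point is a saddle point.

saddle point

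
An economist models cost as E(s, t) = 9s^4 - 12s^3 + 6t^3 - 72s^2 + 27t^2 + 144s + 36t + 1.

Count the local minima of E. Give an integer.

E separates as a function of s plus a function of t, so ∇E=0 decouples.
∂E/∂s = 36(s - 2)(s - 1)(s + 2) = 0 at s ∈ {-2, 1, 2}; ∂E/∂t = 18(t + 1)(t + 2) = 0 at t ∈ {-2, -1}.
The Hessian is diagonal: diag(E_ss, E_tt). Second derivatives: E_ss(-2)=432, E_ss(1)=-108, E_ss(2)=144; E_tt(-2)=-18, E_tt(-1)=18.
Local minima occur where both diagonal entries positive: (-2, -1), (2, -1). Count: 2.

2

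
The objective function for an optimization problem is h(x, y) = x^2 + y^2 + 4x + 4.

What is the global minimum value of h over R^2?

0

h(x,y) separates as P(x) + Q(y) + 4, so its minimum is min P + min Q + 4.
P'(x) = 2x + 4 vanishes at x ∈ {-2}; Q'(y) = 2y vanishes at y ∈ {0}.
Local minima of P (where P''>0): P(-2)=-4. Local minima of Q: Q(0)=0.
So the global minimum of h is P(-2) + Q(0) + 4 = -4 + 0 + 4 = 0, attained at (-2, 0).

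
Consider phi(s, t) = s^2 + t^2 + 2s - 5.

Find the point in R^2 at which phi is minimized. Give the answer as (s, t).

phi(s,t) separates as P(s) + Q(t) − 5, so its minimum is min P + min Q − 5.
P'(s) = 2s + 2 vanishes at s ∈ {-1}; Q'(t) = 2t vanishes at t ∈ {0}.
Local minima of P (where P''>0): P(-1)=-1. Local minima of Q: Q(0)=0.
So the global minimum of phi is P(-1) + Q(0) − 5 = -1 + 0 − 5 = -6, attained at (-1, 0).

(-1, 0)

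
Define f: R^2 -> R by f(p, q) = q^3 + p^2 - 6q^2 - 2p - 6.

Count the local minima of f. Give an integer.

1

f separates as a function of p plus a function of q, so ∇f=0 decouples.
∂f/∂p = 2(p - 1) = 0 at p ∈ {1}; ∂f/∂q = 3q(q - 4) = 0 at q ∈ {0, 4}.
The Hessian is diagonal: diag(f_pp, f_qq). Second derivatives: f_pp(1)=2; f_qq(0)=-12, f_qq(4)=12.
Local minima occur where both diagonal entries positive: (1, 4). Count: 1.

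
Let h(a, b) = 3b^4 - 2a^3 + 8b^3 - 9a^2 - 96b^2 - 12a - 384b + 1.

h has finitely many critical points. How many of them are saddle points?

3

h separates as a function of a plus a function of b, so ∇h=0 decouples.
∂h/∂a = -6(a + 1)(a + 2) = 0 at a ∈ {-2, -1}; ∂h/∂b = 12(b - 4)(b + 2)(b + 4) = 0 at b ∈ {-4, -2, 4}.
The Hessian is diagonal: diag(h_aa, h_bb). Second derivatives: h_aa(-2)=6, h_aa(-1)=-6; h_bb(-4)=192, h_bb(-2)=-144, h_bb(4)=576.
Saddle points occur where the two diagonal entries have opposite signs: (-2, -2), (-1, -4), (-1, 4). Count: 3.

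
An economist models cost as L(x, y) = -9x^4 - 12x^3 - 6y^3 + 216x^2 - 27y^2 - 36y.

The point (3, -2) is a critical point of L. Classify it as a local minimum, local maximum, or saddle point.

saddle point

The mixed partial ∂²L/∂x∂y is 0, so the Hessian at any point is diag(L_xx, L_yy) = diag(36(-3x^2 - 2x + 12), -18(2y + 3)).
At (3, -2): H = diag(-756, 18).
The eigenvalues have opposite signs, so H is indefinite: a saddle point.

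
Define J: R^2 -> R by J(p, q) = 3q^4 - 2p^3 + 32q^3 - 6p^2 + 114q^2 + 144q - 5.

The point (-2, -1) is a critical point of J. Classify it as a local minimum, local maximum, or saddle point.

The mixed partial ∂²J/∂p∂q is 0, so the Hessian at any point is diag(J_pp, J_qq) = diag(-12(p + 1), 12(3q^2 + 16q + 19)).
At (-2, -1): H = diag(12, 72).
Both eigenvalues are positive, so H is positive definite: a local minimum.

local minimum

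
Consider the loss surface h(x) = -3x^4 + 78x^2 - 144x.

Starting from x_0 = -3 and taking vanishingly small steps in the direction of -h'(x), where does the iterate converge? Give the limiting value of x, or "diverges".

h'(x) = -12(x - 3)(x - 1)(x + 4), so h'(-3) = -288.
Gradient descent moves in the -h' direction, i.e. x is increasing.
The nearest critical point in that direction is x = 1, where h'' = 120 > 0 (a local minimum). The iterate converges there.

1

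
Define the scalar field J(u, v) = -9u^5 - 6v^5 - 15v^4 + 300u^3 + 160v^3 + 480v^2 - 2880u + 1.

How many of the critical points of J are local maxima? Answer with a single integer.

J separates as a function of u plus a function of v, so ∇J=0 decouples.
∂J/∂u = -45(u - 4)(u - 2)(u + 2)(u + 4) = 0 at u ∈ {-4, -2, 2, 4}; ∂J/∂v = -30v(v - 4)(v + 2)(v + 4) = 0 at v ∈ {-4, -2, 0, 4}.
The Hessian is diagonal: diag(J_uu, J_vv). Second derivatives: J_uu(-4)=4320, J_uu(-2)=-2160, J_uu(2)=2160, J_uu(4)=-4320; J_vv(-4)=1920, J_vv(-2)=-720, J_vv(0)=960, J_vv(4)=-5760.
Local maxima occur where both diagonal entries negative: (-2, -2), (-2, 4), (4, -2), (4, 4). Count: 4.

4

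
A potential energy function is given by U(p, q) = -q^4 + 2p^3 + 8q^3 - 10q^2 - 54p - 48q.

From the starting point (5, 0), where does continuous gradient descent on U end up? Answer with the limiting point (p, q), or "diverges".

(3, 3)

U is separable, so gradient descent decouples: p follows -∂U/∂p, q follows -∂U/∂q.
∂U/∂p = 6(p - 3)(p + 3); at p=5 this is 96, so p decreases.
∂U/∂q = -4(q - 4)(q - 3)(q + 1); at q=0 this is -48, so q increases.
p converges to its nearest critical value 3 (a local min of the p-part); q converges to 3. The iterate converges to (3, 3).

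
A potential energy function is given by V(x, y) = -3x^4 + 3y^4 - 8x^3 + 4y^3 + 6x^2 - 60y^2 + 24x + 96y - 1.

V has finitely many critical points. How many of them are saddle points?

5

V separates as a function of x plus a function of y, so ∇V=0 decouples.
∂V/∂x = -12(x - 1)(x + 1)(x + 2) = 0 at x ∈ {-2, -1, 1}; ∂V/∂y = 12(y - 2)(y - 1)(y + 4) = 0 at y ∈ {-4, 1, 2}.
The Hessian is diagonal: diag(V_xx, V_yy). Second derivatives: V_xx(-2)=-36, V_xx(-1)=24, V_xx(1)=-72; V_yy(-4)=360, V_yy(1)=-60, V_yy(2)=72.
Saddle points occur where the two diagonal entries have opposite signs: (-2, -4), (-2, 2), (-1, 1), (1, -4), (1, 2). Count: 5.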